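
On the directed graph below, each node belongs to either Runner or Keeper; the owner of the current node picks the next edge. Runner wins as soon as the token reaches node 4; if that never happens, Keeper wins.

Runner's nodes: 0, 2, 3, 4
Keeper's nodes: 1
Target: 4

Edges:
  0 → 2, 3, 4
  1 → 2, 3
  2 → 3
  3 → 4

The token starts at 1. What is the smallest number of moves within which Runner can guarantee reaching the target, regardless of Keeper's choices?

A0 = {4}
A1: add {0, 3} — 0 (Runner) has 0→4; 3 (Runner) has 3→4.
A2: add {2} — 2 (Runner) has 2→3.
A3: add {1} — 1 (Keeper): all of {2, 3} already in.
A3 = all vertices. Fixed point.
1 enters the attractor at level 3, so Runner can force the target in 3 moves from there.

3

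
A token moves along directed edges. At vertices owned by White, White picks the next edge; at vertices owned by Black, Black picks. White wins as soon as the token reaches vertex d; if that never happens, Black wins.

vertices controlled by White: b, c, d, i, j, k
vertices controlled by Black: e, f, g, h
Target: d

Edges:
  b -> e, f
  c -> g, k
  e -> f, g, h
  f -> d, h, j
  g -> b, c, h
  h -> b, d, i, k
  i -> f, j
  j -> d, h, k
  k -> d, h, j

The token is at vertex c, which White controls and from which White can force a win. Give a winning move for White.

k

A0 = {d}
A1: add {j, k} — j (White) has j→d; k (White) has k→d.
A2: add {c, i} — c (White) has c→k; i (White) has i→j.
A3 = A2; e.g. b (White) has no edge into A2. Fixed point.
From c, successor k is in the attractor (rank 1); the other successor g is not.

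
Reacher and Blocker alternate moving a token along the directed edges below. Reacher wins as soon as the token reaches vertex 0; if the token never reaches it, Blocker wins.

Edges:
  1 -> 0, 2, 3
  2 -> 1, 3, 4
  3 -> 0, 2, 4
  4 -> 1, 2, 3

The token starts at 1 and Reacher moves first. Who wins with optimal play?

Track states (vertex, player-to-move).
A0 = {(0,Reacher), (0,Blocker)}
A1: add {(1,Reacher), (3,Reacher)}.
(1,Reacher) ∈ A1 ⇒ Reacher forces the target.

Reacher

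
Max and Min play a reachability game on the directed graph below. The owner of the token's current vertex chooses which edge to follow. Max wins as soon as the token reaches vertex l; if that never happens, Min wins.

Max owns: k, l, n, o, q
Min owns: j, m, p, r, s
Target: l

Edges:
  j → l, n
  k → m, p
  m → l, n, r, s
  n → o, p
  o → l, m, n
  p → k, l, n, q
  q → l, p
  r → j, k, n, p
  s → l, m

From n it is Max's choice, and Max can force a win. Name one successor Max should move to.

A0 = {l}
A1: add {o, q} — o (Max) has o→l; q (Max) has q→l.
A2: add {n} — n (Max) has n→o.
A3: add {j} — j (Min): all of {l, n} already in.
A4 = A3; e.g. k (Max) has no edge into A3. Fixed point.
From n, successor o is in the attractor (rank 1); the other successor p is not.

o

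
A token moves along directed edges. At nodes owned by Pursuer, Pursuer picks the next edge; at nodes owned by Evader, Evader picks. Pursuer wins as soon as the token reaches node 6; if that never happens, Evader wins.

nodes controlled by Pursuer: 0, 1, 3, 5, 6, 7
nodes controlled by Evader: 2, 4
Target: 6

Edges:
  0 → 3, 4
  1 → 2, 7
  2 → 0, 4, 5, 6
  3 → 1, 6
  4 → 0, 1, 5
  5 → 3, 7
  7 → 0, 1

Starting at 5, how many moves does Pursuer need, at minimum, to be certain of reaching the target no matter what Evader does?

2

A0 = {6}
A1: add {3} — 3 (Pursuer) has 3→6.
A2: add {0, 5} — 0 (Pursuer) has 0→3; 5 (Pursuer) has 5→3.
5 enters the attractor at level 2, so Pursuer can force the target in 2 moves from there.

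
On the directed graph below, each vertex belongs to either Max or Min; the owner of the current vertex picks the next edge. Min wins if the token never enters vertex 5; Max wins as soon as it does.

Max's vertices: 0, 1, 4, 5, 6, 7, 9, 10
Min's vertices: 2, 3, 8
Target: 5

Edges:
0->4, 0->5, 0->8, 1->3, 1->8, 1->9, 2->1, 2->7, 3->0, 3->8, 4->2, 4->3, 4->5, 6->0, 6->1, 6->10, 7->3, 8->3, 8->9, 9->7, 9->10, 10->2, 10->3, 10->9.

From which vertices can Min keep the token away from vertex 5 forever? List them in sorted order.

A0 = {5}
A1: add {0, 4} — 0 (Max) has 0→5; 4 (Max) has 4→5.
A2: add {6} — 6 (Max) has 6→0.
A3 = A2; e.g. 1 (Max) has no edge into A2. Fixed point.
Max's attractor = {0, 4, 5, 6}; Min avoids the target exactly from the complement.

1, 2, 3, 7, 8, 9, 10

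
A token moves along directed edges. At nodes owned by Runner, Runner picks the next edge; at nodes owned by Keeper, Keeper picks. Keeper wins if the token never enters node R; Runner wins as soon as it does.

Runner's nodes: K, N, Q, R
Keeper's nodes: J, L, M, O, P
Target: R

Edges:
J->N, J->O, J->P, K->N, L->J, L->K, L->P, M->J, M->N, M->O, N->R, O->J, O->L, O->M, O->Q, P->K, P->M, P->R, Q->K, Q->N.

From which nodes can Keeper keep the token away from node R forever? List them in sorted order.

J, L, M, O, P

A0 = {R}
A1: add {N} — N (Runner) has N→R.
A2: add {K, Q} — K (Runner) has K→N; Q (Runner) has Q→N.
A3 = A2; e.g. J (Keeper) can still go to O. Fixed point.
Runner's attractor = {K, N, Q, R}; Keeper avoids the target exactly from the complement.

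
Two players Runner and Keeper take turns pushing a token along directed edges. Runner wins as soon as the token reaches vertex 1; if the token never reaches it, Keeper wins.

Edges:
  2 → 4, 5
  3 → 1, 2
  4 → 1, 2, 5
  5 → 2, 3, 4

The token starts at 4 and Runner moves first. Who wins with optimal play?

Track states (vertex, player-to-move).
A0 = {(1,Runner), (1,Keeper)}
A1: add {(3,Runner), (4,Runner)}.
(4,Runner) ∈ A1 ⇒ Runner forces the target.

Runner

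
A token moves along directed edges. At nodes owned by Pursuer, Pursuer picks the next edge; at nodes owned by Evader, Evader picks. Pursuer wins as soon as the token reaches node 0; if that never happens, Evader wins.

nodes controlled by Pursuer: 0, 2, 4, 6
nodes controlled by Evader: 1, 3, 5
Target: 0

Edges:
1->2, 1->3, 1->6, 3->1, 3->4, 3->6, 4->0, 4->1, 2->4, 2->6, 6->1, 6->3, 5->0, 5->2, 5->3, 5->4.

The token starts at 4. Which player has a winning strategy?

A0 = {0}
A1: add {4} — 4 (Pursuer) has 4→0.
4 ∈ A1, so Pursuer can force the target.

Pursuer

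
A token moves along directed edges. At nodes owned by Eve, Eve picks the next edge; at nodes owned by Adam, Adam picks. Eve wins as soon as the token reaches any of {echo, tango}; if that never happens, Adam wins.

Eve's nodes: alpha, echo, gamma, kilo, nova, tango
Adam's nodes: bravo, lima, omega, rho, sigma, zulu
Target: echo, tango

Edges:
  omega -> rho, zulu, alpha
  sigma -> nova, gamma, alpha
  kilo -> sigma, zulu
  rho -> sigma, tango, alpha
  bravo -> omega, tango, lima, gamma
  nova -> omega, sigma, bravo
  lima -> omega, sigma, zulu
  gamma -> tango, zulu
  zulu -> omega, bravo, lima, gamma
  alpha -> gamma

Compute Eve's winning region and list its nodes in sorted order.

A0 = {echo, tango}
A1: add {gamma} — gamma (Eve) has gamma→tango.
A2: add {alpha} — alpha (Eve) has alpha→gamma.
A3 = A2; e.g. omega (Adam) can still go to rho. Fixed point.
Eve's winning region = {alpha, echo, gamma, tango}.

alpha, echo, gamma, tango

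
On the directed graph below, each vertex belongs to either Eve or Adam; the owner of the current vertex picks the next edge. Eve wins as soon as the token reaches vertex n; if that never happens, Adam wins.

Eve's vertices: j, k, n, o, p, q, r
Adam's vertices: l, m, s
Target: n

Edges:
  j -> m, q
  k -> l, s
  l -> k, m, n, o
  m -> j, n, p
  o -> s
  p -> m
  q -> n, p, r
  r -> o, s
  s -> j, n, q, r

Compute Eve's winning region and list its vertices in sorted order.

A0 = {n}
A1: add {q} — q (Eve) has q→n.
A2: add {j} — j (Eve) has j→q.
A3 = A2; e.g. k (Eve) has no edge into A2. Fixed point.
Eve's winning region = {j, n, q}.

j, n, q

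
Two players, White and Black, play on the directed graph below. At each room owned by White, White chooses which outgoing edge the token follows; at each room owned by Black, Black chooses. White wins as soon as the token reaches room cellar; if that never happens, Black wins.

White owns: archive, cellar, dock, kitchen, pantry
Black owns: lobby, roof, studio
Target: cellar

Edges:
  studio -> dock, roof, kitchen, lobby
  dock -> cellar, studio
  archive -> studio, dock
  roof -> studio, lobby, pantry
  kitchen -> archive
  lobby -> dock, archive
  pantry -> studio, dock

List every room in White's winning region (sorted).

A0 = {cellar}
A1: add {dock} — dock (White) has dock→cellar.
A2: add {archive, pantry} — archive (White) has archive→dock; pantry (White) has pantry→dock.
A3: add {kitchen, lobby} — kitchen (White) has kitchen→archive; lobby (Black): all of {dock, archive} already in.
A4 = A3; e.g. studio (Black) can still go to roof. Fixed point.
White's winning region = {archive, cellar, dock, kitchen, lobby, pantry}.

archive, cellar, dock, kitchen, lobby, pantry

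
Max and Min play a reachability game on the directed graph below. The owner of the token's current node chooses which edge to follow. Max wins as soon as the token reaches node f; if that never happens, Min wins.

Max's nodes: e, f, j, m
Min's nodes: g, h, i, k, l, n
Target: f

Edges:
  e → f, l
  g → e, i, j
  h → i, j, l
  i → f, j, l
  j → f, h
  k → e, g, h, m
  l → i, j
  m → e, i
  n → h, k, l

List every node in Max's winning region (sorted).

A0 = {f}
A1: add {e, j} — e (Max) has e→f; j (Max) has j→f.
A2: add {m} — m (Max) has m→e.
A3 = A2; e.g. g (Min) can still go to i. Fixed point.
Max's winning region = {e, f, j, m}.

e, f, j, m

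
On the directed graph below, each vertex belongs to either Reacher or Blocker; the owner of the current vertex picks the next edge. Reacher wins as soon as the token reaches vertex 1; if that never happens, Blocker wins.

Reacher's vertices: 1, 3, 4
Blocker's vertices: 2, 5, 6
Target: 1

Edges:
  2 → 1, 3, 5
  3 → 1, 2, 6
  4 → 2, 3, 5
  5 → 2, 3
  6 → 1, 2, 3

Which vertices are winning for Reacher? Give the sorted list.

1, 3, 4

A0 = {1}
A1: add {3} — 3 (Reacher) has 3→1.
A2: add {4} — 4 (Reacher) has 4→3.
A3 = A2; e.g. 2 (Blocker) can still go to 5. Fixed point.
Reacher's winning region = {1, 3, 4}.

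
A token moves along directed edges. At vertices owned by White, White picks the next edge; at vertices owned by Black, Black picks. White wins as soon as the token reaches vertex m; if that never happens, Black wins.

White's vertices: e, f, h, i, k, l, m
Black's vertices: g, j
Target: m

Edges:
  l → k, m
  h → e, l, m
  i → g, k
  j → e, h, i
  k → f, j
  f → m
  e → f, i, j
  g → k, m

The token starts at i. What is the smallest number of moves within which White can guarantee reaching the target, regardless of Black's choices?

A0 = {m}
A1: add {f, h, l} — f (White) has f→m; h (White) has h→m; l (White) has l→m.
A2: add {e, k} — e (White) has e→f; k (White) has k→f.
A3: add {g, i} — g (Black): all of {k, m} already in; i (White) has i→k.
i enters the attractor at level 3, so White can force the target in 3 moves from there.

3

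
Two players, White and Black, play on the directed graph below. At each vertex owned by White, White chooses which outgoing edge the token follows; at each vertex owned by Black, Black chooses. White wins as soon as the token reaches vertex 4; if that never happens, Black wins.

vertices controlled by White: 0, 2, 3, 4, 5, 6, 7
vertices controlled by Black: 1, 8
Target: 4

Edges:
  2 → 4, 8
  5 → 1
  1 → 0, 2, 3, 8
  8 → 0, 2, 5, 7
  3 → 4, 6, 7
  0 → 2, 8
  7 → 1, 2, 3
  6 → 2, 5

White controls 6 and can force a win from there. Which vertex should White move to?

2

A0 = {4}
A1: add {2, 3} — 2 (White) has 2→4; 3 (White) has 3→4.
A2: add {0, 6, 7} — 0 (White) has 0→2; 6 (White) has 6→2; 7 (White) has 7→2.
A3 = A2; e.g. 1 (Black) can still go to 8. Fixed point.
From 6, successor 2 is in the attractor (rank 1); the other successor 5 is not.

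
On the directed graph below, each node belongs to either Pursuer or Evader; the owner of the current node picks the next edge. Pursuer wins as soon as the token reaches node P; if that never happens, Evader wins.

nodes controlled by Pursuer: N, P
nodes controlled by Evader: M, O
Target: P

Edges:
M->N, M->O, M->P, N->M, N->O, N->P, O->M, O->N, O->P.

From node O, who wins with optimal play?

Evader

A0 = {P}
A1: add {N} — N (Pursuer) has N→P.
A2 = A1; e.g. M (Evader) can still go to O. Fixed point.
O never enters the attractor, so Evader can avoid the target forever.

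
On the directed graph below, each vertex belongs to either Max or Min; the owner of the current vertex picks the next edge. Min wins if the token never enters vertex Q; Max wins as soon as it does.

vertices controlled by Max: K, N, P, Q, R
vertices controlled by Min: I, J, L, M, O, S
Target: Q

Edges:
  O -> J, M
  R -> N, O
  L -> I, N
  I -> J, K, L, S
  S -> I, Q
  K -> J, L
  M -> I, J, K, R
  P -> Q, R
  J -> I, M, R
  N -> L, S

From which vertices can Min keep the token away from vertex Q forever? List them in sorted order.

I, J, K, L, M, N, O, R, S

A0 = {Q}
A1: add {P} — P (Max) has P→Q.
A2 = A1; e.g. I (Min) can still go to J. Fixed point.
Max's attractor = {P, Q}; Min avoids the target exactly from the complement.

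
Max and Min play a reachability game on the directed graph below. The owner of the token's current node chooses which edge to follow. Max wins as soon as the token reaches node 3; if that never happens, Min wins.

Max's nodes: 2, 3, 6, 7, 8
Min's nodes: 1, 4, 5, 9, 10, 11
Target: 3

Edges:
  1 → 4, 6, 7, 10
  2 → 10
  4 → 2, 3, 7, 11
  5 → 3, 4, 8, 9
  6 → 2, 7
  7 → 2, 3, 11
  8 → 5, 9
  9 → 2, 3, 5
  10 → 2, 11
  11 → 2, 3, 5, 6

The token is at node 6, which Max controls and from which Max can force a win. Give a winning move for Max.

A0 = {3}
A1: add {7} — 7 (Max) has 7→3.
A2: add {6} — 6 (Max) has 6→7.
A3 = A2; e.g. 1 (Min) can still go to 4. Fixed point.
From 6, successor 7 is in the attractor (rank 1); the other successor 2 is not.

7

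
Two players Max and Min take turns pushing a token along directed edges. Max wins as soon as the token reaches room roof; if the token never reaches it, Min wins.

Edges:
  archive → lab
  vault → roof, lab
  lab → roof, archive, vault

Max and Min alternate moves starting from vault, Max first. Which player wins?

Max

Track states (vertex, player-to-move).
A0 = {(roof,Max), (roof,Min)}
A1: add {(vault,Max), (lab,Max)}.
(vault,Max) ∈ A1 ⇒ Max forces the target.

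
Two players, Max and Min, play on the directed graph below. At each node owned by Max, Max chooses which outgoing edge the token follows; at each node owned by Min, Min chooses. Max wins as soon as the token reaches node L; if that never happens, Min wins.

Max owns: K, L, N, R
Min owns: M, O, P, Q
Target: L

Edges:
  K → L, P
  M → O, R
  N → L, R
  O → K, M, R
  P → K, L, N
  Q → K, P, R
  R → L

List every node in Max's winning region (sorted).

K, L, N, P, Q, R

A0 = {L}
A1: add {K, N, R} — K (Max) has K→L; N (Max) has N→L; R (Max) has R→L.
A2: add {P} — P (Min): all of {K, L, N} already in.
A3: add {Q} — Q (Min): all of {K, P, R} already in.
A4 = A3; e.g. M (Min) can still go to O. Fixed point.
Max's winning region = {K, L, N, P, Q, R}.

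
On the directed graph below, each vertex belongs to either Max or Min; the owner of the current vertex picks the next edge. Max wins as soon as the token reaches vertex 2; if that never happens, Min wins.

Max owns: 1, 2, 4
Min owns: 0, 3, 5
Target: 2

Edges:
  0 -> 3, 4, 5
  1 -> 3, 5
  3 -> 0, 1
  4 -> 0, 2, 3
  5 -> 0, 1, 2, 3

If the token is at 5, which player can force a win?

Min

A0 = {2}
A1: add {4} — 4 (Max) has 4→2.
A2 = A1; e.g. 0 (Min) can still go to 3. Fixed point.
5 never enters the attractor, so Min can avoid the target forever.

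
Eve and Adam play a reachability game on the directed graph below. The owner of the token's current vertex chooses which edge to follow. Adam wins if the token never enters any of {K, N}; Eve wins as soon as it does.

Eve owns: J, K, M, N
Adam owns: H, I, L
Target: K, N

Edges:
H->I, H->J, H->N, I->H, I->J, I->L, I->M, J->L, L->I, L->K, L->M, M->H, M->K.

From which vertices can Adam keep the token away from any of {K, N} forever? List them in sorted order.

A0 = {K, N}
A1: add {M} — M (Eve) has M→K.
A2 = A1; e.g. H (Adam) can still go to I. Fixed point.
Eve's attractor = {K, M, N}; Adam avoids the target exactly from the complement.

H, I, J, L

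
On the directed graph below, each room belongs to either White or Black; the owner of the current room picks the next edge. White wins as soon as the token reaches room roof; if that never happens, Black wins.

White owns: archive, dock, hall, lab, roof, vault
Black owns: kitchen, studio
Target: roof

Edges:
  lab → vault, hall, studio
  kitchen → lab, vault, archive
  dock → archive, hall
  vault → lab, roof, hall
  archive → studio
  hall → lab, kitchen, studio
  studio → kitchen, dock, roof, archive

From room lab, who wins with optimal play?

A0 = {roof}
A1: add {vault} — vault (White) has vault→roof.
A2: add {lab} — lab (White) has lab→vault.
lab ∈ A2, so White can force the target.

White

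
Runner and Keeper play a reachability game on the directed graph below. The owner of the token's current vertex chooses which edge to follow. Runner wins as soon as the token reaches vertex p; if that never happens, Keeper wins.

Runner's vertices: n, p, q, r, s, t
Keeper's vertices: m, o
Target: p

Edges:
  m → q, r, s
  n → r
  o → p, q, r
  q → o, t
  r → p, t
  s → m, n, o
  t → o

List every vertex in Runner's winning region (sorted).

A0 = {p}
A1: add {r} — r (Runner) has r→p.
A2: add {n} — n (Runner) has n→r.
A3: add {s} — s (Runner) has s→n.
A4 = A3; e.g. m (Keeper) can still go to q. Fixed point.
Runner's winning region = {n, p, r, s}.

n, p, r, s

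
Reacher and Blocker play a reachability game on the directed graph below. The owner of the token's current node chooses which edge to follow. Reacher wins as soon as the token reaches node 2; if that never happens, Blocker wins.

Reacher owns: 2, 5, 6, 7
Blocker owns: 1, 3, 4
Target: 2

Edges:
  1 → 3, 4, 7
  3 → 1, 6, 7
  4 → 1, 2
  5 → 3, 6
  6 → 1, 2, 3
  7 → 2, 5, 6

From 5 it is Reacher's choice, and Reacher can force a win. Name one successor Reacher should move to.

6

A0 = {2}
A1: add {6, 7} — 6 (Reacher) has 6→2; 7 (Reacher) has 7→2.
A2: add {5} — 5 (Reacher) has 5→6.
A3 = A2; e.g. 1 (Blocker) can still go to 3. Fixed point.
From 5, successor 6 is in the attractor (rank 1); the other successor 3 is not.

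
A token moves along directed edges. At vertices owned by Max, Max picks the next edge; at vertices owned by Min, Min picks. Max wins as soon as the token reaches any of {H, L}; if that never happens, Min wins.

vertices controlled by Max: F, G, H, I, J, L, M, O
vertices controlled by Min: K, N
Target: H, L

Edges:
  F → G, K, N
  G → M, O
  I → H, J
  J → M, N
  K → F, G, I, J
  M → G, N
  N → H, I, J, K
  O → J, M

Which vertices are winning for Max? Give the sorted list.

A0 = {H, L}
A1: add {I} — I (Max) has I→H.
A2 = A1; e.g. F (Max) has no edge into A1. Fixed point.
Max's winning region = {H, I, L}.

H, I, L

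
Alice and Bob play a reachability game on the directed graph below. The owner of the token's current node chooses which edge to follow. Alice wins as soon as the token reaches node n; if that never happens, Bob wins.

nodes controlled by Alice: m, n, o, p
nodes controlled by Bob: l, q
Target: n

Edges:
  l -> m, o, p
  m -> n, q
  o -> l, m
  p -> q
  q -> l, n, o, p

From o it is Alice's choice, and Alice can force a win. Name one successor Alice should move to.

A0 = {n}
A1: add {m} — m (Alice) has m→n.
A2: add {o} — o (Alice) has o→m.
A3 = A2; e.g. l (Bob) can still go to p. Fixed point.
From o, successor m is in the attractor (rank 1); the other successor l is not.

m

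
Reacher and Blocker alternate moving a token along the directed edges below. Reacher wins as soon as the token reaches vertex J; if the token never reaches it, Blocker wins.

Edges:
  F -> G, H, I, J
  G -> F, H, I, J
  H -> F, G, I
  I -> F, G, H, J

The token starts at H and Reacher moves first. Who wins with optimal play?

Track states (vertex, player-to-move).
A0 = {(J,Reacher), (J,Blocker)}
A1: add {(F,Reacher), (G,Reacher), (I,Reacher)}.
A2: add {(H,Blocker)}.
A3 = A2; e.g. (F,Blocker) stays out. (H,Reacher) never enters ⇒ Blocker avoids the target.

Blocker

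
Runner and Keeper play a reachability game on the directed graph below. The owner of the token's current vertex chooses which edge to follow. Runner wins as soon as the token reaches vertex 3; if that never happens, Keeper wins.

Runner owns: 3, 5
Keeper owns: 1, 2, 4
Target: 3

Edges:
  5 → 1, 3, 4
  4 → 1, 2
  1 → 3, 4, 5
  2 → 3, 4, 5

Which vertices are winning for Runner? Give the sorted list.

A0 = {3}
A1: add {5} — 5 (Runner) has 5→3.
A2 = A1; e.g. 1 (Keeper) can still go to 4. Fixed point.
Runner's winning region = {3, 5}.

3, 5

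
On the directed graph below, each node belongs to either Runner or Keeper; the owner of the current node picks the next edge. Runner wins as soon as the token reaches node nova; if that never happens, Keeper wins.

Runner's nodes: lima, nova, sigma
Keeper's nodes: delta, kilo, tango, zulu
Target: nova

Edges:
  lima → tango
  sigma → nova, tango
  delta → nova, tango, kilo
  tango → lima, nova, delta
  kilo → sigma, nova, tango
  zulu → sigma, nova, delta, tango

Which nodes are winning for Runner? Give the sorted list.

A0 = {nova}
A1: add {sigma} — sigma (Runner) has sigma→nova.
A2 = A1; e.g. lima (Runner) has no edge into A1. Fixed point.
Runner's winning region = {nova, sigma}.

nova, sigma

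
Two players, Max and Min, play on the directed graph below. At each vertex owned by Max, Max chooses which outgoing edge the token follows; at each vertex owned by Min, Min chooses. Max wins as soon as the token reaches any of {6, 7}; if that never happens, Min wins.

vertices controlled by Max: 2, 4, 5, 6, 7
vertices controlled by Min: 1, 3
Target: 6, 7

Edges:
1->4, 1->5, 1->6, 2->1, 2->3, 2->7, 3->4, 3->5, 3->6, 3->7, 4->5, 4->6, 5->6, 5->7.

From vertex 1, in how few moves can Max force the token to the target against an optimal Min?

2

A0 = {6, 7}
A1: add {2, 4, 5} — 2 (Max) has 2→7; 4 (Max) has 4→6; 5 (Max) has 5→6.
A2: add {1, 3} — 1 (Min): all of {4, 5, 6} already in; 3 (Min): all of {4, 5, 6, 7} already in.
A2 = all vertices. Fixed point.
1 enters the attractor at level 2, so Max can force the target in 2 moves from there.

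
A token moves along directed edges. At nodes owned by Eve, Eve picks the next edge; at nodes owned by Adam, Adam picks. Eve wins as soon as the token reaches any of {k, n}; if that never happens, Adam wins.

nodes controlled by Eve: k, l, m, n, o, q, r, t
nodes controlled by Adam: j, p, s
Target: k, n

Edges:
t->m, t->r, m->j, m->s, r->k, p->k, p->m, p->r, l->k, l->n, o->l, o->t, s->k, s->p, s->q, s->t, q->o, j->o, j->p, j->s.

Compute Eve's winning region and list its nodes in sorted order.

A0 = {k, n}
A1: add {l, r} — l (Eve) has l→k; r (Eve) has r→k.
A2: add {o, t} — o (Eve) has o→l; t (Eve) has t→r.
A3: add {q} — q (Eve) has q→o.
A4 = A3; e.g. j (Adam) can still go to p. Fixed point.
Eve's winning region = {k, l, n, o, q, r, t}.

k, l, n, o, q, r, t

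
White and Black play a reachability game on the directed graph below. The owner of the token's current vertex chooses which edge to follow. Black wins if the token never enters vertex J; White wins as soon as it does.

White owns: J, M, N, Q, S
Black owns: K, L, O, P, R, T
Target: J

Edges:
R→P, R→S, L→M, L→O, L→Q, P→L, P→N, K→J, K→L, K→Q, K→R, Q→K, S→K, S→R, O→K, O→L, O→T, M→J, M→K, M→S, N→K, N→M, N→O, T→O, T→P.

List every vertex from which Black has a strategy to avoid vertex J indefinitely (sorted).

A0 = {J}
A1: add {M} — M (White) has M→J.
A2: add {N} — N (White) has N→M.
A3 = A2; e.g. K (Black) can still go to L. Fixed point.
White's attractor = {J, M, N}; Black avoids the target exactly from the complement.

K, L, O, P, Q, R, S, T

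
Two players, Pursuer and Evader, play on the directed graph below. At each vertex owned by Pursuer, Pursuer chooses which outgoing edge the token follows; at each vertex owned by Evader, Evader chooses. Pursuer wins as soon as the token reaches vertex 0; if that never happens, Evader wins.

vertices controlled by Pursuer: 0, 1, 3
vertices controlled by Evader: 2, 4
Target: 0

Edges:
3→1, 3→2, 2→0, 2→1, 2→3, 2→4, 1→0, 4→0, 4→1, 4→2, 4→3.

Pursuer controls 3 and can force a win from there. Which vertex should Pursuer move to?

A0 = {0}
A1: add {1} — 1 (Pursuer) has 1→0.
A2: add {3} — 3 (Pursuer) has 3→1.
A3 = A2; e.g. 2 (Evader) can still go to 4. Fixed point.
From 3, successor 1 is in the attractor (rank 1); the other successor 2 is not.

1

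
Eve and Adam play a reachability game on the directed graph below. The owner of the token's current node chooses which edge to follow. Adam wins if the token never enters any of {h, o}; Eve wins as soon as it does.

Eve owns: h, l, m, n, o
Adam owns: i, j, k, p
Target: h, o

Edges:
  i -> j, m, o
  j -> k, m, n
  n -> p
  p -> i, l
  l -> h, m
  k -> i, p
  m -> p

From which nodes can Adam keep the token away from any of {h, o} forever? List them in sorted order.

A0 = {h, o}
A1: add {l} — l (Eve) has l→h.
A2 = A1; e.g. i (Adam) can still go to j. Fixed point.
Eve's attractor = {h, l, o}; Adam avoids the target exactly from the complement.

i, j, k, m, n, p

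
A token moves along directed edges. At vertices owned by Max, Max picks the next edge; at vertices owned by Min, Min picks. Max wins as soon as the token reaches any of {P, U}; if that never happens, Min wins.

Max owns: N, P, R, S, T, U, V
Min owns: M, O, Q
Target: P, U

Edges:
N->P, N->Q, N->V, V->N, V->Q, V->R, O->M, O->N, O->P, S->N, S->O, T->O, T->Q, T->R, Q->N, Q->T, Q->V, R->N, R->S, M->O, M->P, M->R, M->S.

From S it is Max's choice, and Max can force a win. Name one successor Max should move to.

N

A0 = {P, U}
A1: add {N} — N (Max) has N→P.
A2: add {R, S, V} — R (Max) has R→N; S (Max) has S→N; V (Max) has V→N.
A3: add {T} — T (Max) has T→R.
A4: add {Q} — Q (Min): all of {N, T, V} already in.
A5 = A4; e.g. M (Min) can still go to O. Fixed point.
From S, successor N is in the attractor (rank 1); the other successor O is not.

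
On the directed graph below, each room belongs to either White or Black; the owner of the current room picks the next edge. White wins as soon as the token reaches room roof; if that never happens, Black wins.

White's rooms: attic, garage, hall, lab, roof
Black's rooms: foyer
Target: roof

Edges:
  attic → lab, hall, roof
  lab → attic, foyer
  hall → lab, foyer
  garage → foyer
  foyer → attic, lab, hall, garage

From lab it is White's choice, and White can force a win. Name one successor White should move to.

attic

A0 = {roof}
A1: add {attic} — attic (White) has attic→roof.
A2: add {lab} — lab (White) has lab→attic.
A3: add {hall} — hall (White) has hall→lab.
A4 = A3; e.g. garage (White) has no edge into A3. Fixed point.
From lab, successor attic is in the attractor (rank 1); the other successor foyer is not.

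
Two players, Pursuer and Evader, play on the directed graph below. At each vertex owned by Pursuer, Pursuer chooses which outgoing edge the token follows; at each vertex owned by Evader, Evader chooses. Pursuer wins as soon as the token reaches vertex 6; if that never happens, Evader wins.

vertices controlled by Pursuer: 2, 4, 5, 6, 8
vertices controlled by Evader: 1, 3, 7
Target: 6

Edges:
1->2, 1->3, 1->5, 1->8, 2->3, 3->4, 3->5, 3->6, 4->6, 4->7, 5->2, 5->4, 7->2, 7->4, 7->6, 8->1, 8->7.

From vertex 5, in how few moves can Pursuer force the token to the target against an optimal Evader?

A0 = {6}
A1: add {4} — 4 (Pursuer) has 4→6.
A2: add {5} — 5 (Pursuer) has 5→4.
5 enters the attractor at level 2, so Pursuer can force the target in 2 moves from there.

2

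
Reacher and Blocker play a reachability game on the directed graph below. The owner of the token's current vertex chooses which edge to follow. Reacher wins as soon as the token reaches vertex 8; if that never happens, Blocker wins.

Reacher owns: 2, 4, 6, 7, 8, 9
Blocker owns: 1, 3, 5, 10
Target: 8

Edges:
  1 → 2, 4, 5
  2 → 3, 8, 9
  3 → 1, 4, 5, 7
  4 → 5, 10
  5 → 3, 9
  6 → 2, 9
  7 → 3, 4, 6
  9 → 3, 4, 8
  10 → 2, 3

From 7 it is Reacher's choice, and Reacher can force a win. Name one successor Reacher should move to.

A0 = {8}
A1: add {2, 9} — 2 (Reacher) has 2→8; 9 (Reacher) has 9→8.
A2: add {6} — 6 (Reacher) has 6→2.
A3: add {7} — 7 (Reacher) has 7→6.
A4 = A3; e.g. 1 (Blocker) can still go to 4. Fixed point.
From 7, successor 6 is in the attractor (rank 2); the other successors 3, 4 are not.

6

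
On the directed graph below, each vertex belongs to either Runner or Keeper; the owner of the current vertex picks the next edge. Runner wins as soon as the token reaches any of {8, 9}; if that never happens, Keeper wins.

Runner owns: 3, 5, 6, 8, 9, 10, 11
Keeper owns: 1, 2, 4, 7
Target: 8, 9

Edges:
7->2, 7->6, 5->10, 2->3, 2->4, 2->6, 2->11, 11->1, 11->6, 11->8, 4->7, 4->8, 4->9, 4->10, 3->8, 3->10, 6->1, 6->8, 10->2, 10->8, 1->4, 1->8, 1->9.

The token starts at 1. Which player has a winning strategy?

Keeper

A0 = {8, 9}
A1: add {3, 6, 10, 11} — 3 (Runner) has 3→8; 6 (Runner) has 6→8; 10 (Runner) has 10→8; 11 (Runner) has 11→8.
A2: add {5} — 5 (Runner) has 5→10.
A3 = A2; e.g. 1 (Keeper) can still go to 4. Fixed point.
1 never enters the attractor, so Keeper can avoid the target forever.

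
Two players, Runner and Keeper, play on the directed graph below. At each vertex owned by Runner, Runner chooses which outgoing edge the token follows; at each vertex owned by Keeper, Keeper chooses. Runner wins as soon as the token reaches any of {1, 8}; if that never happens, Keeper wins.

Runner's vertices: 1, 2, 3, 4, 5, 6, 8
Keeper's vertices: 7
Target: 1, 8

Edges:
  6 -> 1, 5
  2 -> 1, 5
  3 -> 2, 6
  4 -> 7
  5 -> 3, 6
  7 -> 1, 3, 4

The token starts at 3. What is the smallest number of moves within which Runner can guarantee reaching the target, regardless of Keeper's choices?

A0 = {1, 8}
A1: add {2, 6} — 2 (Runner) has 2→1; 6 (Runner) has 6→1.
A2: add {3, 5} — 3 (Runner) has 3→2; 5 (Runner) has 5→6.
A3 = A2; e.g. 4 (Runner) has no edge into A2. Fixed point.
3 enters the attractor at level 2, so Runner can force the target in 2 moves from there.

2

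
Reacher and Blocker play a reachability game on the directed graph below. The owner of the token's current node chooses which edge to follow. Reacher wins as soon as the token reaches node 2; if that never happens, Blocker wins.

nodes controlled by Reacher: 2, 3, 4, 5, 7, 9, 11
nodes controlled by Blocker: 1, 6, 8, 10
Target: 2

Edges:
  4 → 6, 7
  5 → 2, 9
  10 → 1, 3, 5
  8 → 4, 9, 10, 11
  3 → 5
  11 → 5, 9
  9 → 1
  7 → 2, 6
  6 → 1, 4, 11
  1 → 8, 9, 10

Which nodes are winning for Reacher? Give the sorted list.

2, 3, 4, 5, 7, 11

A0 = {2}
A1: add {5, 7} — 5 (Reacher) has 5→2; 7 (Reacher) has 7→2.
A2: add {3, 4, 11} — 3 (Reacher) has 3→5; 4 (Reacher) has 4→7; 11 (Reacher) has 11→5.
A3 = A2; e.g. 1 (Blocker) can still go to 8. Fixed point.
Reacher's winning region = {2, 3, 4, 5, 7, 11}.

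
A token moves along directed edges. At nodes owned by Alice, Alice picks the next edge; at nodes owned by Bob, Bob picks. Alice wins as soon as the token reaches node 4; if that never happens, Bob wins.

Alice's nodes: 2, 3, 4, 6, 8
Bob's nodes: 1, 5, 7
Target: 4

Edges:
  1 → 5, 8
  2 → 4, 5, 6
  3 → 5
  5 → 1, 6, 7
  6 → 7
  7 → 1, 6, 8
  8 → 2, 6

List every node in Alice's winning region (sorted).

A0 = {4}
A1: add {2} — 2 (Alice) has 2→4.
A2: add {8} — 8 (Alice) has 8→2.
A3 = A2; e.g. 1 (Bob) can still go to 5. Fixed point.
Alice's winning region = {2, 4, 8}.

2, 4, 8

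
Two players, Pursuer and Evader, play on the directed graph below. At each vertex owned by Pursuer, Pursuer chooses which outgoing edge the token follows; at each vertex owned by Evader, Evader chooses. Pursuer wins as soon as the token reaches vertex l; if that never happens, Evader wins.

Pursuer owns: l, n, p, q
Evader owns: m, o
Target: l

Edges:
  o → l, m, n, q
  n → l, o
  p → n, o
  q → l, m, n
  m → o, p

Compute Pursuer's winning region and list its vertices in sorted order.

A0 = {l}
A1: add {n, q} — n (Pursuer) has n→l; q (Pursuer) has q→l.
A2: add {p} — p (Pursuer) has p→n.
A3 = A2; e.g. m (Evader) can still go to o. Fixed point.
Pursuer's winning region = {l, n, p, q}.

l, n, p, q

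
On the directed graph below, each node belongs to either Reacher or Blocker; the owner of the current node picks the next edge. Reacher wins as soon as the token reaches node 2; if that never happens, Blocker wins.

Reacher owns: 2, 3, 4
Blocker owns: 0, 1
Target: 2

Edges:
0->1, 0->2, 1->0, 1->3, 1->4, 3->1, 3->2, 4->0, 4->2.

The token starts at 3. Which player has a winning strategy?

A0 = {2}
A1: add {3, 4} — 3 (Reacher) has 3→2; 4 (Reacher) has 4→2.
A2 = A1; e.g. 0 (Blocker) can still go to 1. Fixed point.
3 ∈ A1, so Reacher can force the target.

Reacher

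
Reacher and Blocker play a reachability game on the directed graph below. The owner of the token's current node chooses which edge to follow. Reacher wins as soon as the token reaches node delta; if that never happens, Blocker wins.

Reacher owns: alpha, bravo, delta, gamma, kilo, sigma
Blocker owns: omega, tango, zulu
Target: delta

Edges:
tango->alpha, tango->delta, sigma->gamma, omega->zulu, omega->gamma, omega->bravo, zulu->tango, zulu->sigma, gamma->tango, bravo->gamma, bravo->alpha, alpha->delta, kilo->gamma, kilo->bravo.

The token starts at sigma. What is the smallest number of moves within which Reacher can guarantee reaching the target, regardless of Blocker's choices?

4

A0 = {delta}
A1: add {alpha} — alpha (Reacher) has alpha→delta.
A2: add {bravo, tango} — tango (Blocker): all of {alpha, delta} already in; bravo (Reacher) has bravo→alpha.
A3: add {gamma, kilo} — gamma (Reacher) has gamma→tango; kilo (Reacher) has kilo→bravo.
A4: add {sigma} — sigma (Reacher) has sigma→gamma.
sigma enters the attractor at level 4, so Reacher can force the target in 4 moves from there.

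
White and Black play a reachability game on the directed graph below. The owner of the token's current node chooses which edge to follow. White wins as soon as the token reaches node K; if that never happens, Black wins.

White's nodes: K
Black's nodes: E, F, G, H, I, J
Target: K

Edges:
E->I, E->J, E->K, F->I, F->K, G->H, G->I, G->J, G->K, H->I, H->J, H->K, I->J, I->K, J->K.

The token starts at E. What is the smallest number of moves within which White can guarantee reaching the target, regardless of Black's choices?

A0 = {K}
A1: add {J} — J (Black): all of {K} already in.
A2: add {I} — I (Black): all of {J, K} already in.
A3: add {E, F, H} — E (Black): all of {I, J, K} already in; F (Black): all of {I, K} already in; H (Black): all of {I, J, K} already in.
E enters the attractor at level 3, so White can force the target in 3 moves from there.

3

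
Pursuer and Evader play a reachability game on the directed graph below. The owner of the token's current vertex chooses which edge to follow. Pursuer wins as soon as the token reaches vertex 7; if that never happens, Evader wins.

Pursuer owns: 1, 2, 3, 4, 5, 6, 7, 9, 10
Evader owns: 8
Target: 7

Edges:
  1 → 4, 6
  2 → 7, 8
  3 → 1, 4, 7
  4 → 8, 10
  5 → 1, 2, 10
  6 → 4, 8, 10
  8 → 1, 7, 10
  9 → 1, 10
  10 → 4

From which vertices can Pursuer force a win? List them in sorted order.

2, 3, 5, 7

A0 = {7}
A1: add {2, 3} — 2 (Pursuer) has 2→7; 3 (Pursuer) has 3→7.
A2: add {5} — 5 (Pursuer) has 5→2.
A3 = A2; e.g. 1 (Pursuer) has no edge into A2. Fixed point.
Pursuer's winning region = {2, 3, 5, 7}.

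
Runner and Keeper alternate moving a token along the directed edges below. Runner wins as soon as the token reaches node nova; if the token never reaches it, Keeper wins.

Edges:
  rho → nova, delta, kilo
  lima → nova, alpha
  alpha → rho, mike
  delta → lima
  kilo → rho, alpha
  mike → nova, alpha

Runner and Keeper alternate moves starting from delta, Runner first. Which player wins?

Keeper

Track states (vertex, player-to-move).
A0 = {(nova,Runner), (nova,Keeper)}
A1: add {(rho,Runner), (lima,Runner), (mike,Runner)}.
A2: add {(alpha,Keeper), (delta,Keeper)}.
A3: add {(kilo,Runner)}.
A4 = A3; e.g. (rho,Keeper) stays out. (delta,Runner) never enters ⇒ Keeper avoids the target.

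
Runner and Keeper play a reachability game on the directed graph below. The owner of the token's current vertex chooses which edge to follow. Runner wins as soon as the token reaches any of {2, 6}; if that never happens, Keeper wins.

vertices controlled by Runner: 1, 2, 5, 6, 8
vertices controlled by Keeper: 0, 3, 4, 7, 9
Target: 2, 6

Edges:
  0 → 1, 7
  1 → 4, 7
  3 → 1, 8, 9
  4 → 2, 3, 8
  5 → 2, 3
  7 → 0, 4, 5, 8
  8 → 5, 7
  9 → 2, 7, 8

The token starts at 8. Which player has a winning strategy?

Runner

A0 = {2, 6}
A1: add {5} — 5 (Runner) has 5→2.
A2: add {8} — 8 (Runner) has 8→5.
A3 = A2; e.g. 0 (Keeper) can still go to 1. Fixed point.
8 ∈ A2, so Runner can force the target.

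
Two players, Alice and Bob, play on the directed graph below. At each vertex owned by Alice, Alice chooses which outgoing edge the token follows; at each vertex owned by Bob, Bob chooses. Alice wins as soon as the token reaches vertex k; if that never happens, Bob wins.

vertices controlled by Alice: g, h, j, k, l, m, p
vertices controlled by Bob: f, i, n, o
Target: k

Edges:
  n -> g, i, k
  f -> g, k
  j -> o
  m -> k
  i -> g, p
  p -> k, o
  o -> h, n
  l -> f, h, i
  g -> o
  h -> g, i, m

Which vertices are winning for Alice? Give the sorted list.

A0 = {k}
A1: add {m, p} — m (Alice) has m→k; p (Alice) has p→k.
A2: add {h} — h (Alice) has h→m.
A3: add {l} — l (Alice) has l→h.
A4 = A3; e.g. f (Bob) can still go to g. Fixed point.
Alice's winning region = {h, k, l, m, p}.

h, k, l, m, p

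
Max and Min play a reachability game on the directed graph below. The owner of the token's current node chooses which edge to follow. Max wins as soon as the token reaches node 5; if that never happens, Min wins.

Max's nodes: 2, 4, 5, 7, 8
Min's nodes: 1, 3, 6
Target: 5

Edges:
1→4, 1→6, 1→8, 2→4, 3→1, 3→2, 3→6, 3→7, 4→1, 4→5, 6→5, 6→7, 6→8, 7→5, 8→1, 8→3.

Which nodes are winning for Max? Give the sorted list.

2, 4, 5, 7

A0 = {5}
A1: add {4, 7} — 4 (Max) has 4→5; 7 (Max) has 7→5.
A2: add {2} — 2 (Max) has 2→4.
A3 = A2; e.g. 1 (Min) can still go to 6. Fixed point.
Max's winning region = {2, 4, 5, 7}.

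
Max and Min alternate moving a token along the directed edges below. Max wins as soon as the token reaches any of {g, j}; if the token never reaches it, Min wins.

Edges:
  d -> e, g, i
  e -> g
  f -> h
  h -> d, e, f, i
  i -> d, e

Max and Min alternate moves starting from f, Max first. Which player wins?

Min

Track states (vertex, player-to-move).
A0 = {(g,Max), (g,Min), (j,Max), (j,Min)}
A1: add {(d,Max), (e,Max), (e,Min)}.
A2: add {(h,Max), (i,Max), (i,Min)}.
A3: add {(d,Min), (f,Min)}.
A4 = A3; e.g. (f,Max) stays out. (f,Max) never enters ⇒ Min avoids the target.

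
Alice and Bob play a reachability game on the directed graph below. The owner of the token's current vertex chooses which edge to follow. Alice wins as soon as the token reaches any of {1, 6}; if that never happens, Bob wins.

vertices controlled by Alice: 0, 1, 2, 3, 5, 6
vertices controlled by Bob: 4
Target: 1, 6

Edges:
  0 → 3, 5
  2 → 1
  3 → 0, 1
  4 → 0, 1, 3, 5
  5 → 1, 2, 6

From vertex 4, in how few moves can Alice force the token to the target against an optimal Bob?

A0 = {1, 6}
A1: add {2, 3, 5} — 2 (Alice) has 2→1; 3 (Alice) has 3→1; 5 (Alice) has 5→1.
A2: add {0} — 0 (Alice) has 0→3.
A3: add {4} — 4 (Bob): all of {0, 1, 3, 5} already in.
A3 = all vertices. Fixed point.
4 enters the attractor at level 3, so Alice can force the target in 3 moves from there.

3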